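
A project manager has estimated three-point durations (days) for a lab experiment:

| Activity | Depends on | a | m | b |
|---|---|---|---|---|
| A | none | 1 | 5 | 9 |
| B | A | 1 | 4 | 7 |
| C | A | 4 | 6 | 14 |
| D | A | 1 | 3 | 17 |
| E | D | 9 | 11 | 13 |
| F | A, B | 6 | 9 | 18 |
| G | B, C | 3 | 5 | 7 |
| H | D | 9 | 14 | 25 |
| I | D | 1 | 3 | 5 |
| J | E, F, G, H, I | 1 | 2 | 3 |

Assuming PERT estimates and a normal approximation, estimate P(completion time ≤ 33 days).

0.933

te_A = (1 + 4·5 + 9)/6 = 30/6 = 5; σ²_A = ((9−1)/6)² = 1.778
te_B = (1 + 4·4 + 7)/6 = 24/6 = 4; σ²_B = ((7−1)/6)² = 1.000
te_C = (4 + 4·6 + 14)/6 = 42/6 = 7; σ²_C = ((14−4)/6)² = 2.778
te_D = (1 + 4·3 + 17)/6 = 30/6 = 5; σ²_D = ((17−1)/6)² = 7.111
te_E = (9 + 4·11 + 13)/6 = 66/6 = 11; σ²_E = ((13−9)/6)² = 0.444
te_F = (6 + 4·9 + 18)/6 = 60/6 = 10; σ²_F = ((18−6)/6)² = 4.000
te_G = (3 + 4·5 + 7)/6 = 30/6 = 5; σ²_G = ((7−3)/6)² = 0.444
te_H = (9 + 4·14 + 25)/6 = 90/6 = 15; σ²_H = ((25−9)/6)² = 7.111
te_I = (1 + 4·3 + 5)/6 = 18/6 = 3; σ²_I = ((5−1)/6)² = 0.444
te_J = (1 + 4·2 + 3)/6 = 12/6 = 2; σ²_J = ((3−1)/6)² = 0.111

Forward pass:
ES_A = 0; EF_A = 5
ES_B = 5; EF_B = 5+4 = 9
ES_C = 5; EF_C = 5+7 = 12
ES_D = 5; EF_D = 5+5 = 10
ES_E = 10; EF_E = 10+11 = 21
ES_F = max(EF_A=5, EF_B=9) = 9; EF_F = 9+10 = 19
ES_G = max(EF_B=9, EF_C=12) = 12; EF_G = 12+5 = 17
ES_H = 10; EF_H = 10+15 = 25
ES_I = 10; EF_I = 10+3 = 13
ES_J = max(EF_E=21, EF_F=19, EF_G=17, EF_H=25, EF_I=13) = 25; EF_J = 25+2 = 27
Expected project duration μ = 27 days. Critical path: A → D → H → J.

Variance along critical path = 1.778 + 7.111 + 7.111 + 0.111 = 16.111; σ = √16.111 = 4.014 days.
Z = (33 − 27) / 4.014 = 1.495
P(T ≤ 33) = Φ(1.495) ≈ 0.933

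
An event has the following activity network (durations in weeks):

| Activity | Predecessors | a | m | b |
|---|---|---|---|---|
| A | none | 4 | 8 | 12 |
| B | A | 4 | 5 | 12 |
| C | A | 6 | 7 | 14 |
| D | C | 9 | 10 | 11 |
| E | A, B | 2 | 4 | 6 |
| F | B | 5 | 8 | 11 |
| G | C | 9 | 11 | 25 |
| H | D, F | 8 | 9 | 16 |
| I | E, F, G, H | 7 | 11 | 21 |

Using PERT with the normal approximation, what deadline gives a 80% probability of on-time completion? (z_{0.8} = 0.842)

50.8 weeks

te_A = (4 + 4·8 + 12)/6 = 48/6 = 8; σ²_A = ((12−4)/6)² = 1.778
te_B = (4 + 4·5 + 12)/6 = 36/6 = 6; σ²_B = ((12−4)/6)² = 1.778
te_C = (6 + 4·7 + 14)/6 = 48/6 = 8; σ²_C = ((14−6)/6)² = 1.778
te_D = (9 + 4·10 + 11)/6 = 60/6 = 10; σ²_D = ((11−9)/6)² = 0.111
te_E = (2 + 4·4 + 6)/6 = 24/6 = 4; σ²_E = ((6−2)/6)² = 0.444
te_F = (5 + 4·8 + 11)/6 = 48/6 = 8; σ²_F = ((11−5)/6)² = 1.000
te_G = (9 + 4·11 + 25)/6 = 78/6 = 13; σ²_G = ((25−9)/6)² = 7.111
te_H = (8 + 4·9 + 16)/6 = 60/6 = 10; σ²_H = ((16−8)/6)² = 1.778
te_I = (7 + 4·11 + 21)/6 = 72/6 = 12; σ²_I = ((21−7)/6)² = 5.444

Forward pass:
ES_A = 0; EF_A = 8
ES_B = 8; EF_B = 8+6 = 14
ES_C = 8; EF_C = 8+8 = 16
ES_D = 16; EF_D = 16+10 = 26
ES_E = max(EF_A=8, EF_B=14) = 14; EF_E = 14+4 = 18
ES_F = 14; EF_F = 14+8 = 22
ES_G = 16; EF_G = 16+13 = 29
ES_H = max(EF_D=26, EF_F=22) = 26; EF_H = 26+10 = 36
ES_I = max(EF_E=18, EF_F=22, EF_G=29, EF_H=36) = 36; EF_I = 36+12 = 48
Expected project duration μ = 48 weeks. Critical path: A → C → D → H → I.

Variance along critical path = 1.778 + 1.778 + 0.111 + 1.778 + 5.444 = 10.889; σ = 3.300 weeks.
D = μ + z·σ = 48 + 0.842·3.300 = 50.8 weeks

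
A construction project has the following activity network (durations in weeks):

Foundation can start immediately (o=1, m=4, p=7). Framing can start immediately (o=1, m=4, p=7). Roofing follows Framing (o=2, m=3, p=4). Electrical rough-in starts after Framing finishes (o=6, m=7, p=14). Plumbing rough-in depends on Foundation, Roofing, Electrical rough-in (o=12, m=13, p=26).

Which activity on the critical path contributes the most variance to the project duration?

Plumbing rough-in

te_Foundation = (1 + 4·4 + 7)/6 = 24/6 = 4; σ²_Foundation = ((7−1)/6)² = 1.000
te_Framing = (1 + 4·4 + 7)/6 = 24/6 = 4; σ²_Framing = ((7−1)/6)² = 1.000
te_Roofing = (2 + 4·3 + 4)/6 = 18/6 = 3; σ²_Roofing = ((4−2)/6)² = 0.111
te_Electrical rough-in = (6 + 4·7 + 14)/6 = 48/6 = 8; σ²_Electrical rough-in = ((14−6)/6)² = 1.778
te_Plumbing rough-in = (12 + 4·13 + 26)/6 = 90/6 = 15; σ²_Plumbing rough-in = ((26−12)/6)² = 5.444

Forward pass:
ES_Foundation = 0; EF_Foundation = 4
ES_Framing = 0; EF_Framing = 4
ES_Roofing = 4; EF_Roofing = 4+3 = 7
ES_Electrical rough-in = 4; EF_Electrical rough-in = 4+8 = 12
ES_Plumbing rough-in = max(EF_Foundation=4, EF_Roofing=7, EF_Electrical rough-in=12) = 12; EF_Plumbing rough-in = 12+15 = 27
Expected project duration μ = 27 weeks. Critical path: Framing → Electrical rough-in → Plumbing rough-in.

Variances on critical path: σ²_Framing=1.000, σ²_Electrical rough-in=1.778, σ²_Plumbing rough-in=5.444.
Largest is σ²_Plumbing rough-in = 5.444.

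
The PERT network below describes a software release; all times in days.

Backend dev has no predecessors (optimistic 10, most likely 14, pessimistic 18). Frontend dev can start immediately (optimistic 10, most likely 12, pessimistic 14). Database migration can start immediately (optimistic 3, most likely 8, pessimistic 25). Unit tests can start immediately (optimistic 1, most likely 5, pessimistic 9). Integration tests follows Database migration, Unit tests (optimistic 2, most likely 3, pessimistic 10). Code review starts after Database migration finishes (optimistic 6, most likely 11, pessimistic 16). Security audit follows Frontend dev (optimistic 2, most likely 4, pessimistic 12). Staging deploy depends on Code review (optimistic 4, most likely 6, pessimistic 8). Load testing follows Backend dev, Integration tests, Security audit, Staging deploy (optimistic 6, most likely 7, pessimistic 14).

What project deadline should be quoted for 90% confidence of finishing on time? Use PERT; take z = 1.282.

40.5 days

te_Backend dev = (10 + 4·14 + 18)/6 = 84/6 = 14; σ²_Backend dev = ((18−10)/6)² = 1.778
te_Frontend dev = (10 + 4·12 + 14)/6 = 72/6 = 12; σ²_Frontend dev = ((14−10)/6)² = 0.444
te_Database migration = (3 + 4·8 + 25)/6 = 60/6 = 10; σ²_Database migration = ((25−3)/6)² = 13.444
te_Unit tests = (1 + 4·5 + 9)/6 = 30/6 = 5; σ²_Unit tests = ((9−1)/6)² = 1.778
te_Integration tests = (2 + 4·3 + 10)/6 = 24/6 = 4; σ²_Integration tests = ((10−2)/6)² = 1.778
te_Code review = (6 + 4·11 + 16)/6 = 66/6 = 11; σ²_Code review = ((16−6)/6)² = 2.778
te_Security audit = (2 + 4·4 + 12)/6 = 30/6 = 5; σ²_Security audit = ((12−2)/6)² = 2.778
te_Staging deploy = (4 + 4·6 + 8)/6 = 36/6 = 6; σ²_Staging deploy = ((8−4)/6)² = 0.444
te_Load testing = (6 + 4·7 + 14)/6 = 48/6 = 8; σ²_Load testing = ((14−6)/6)² = 1.778

Forward pass:
ES_Backend dev = 0; EF_Backend dev = 14
ES_Frontend dev = 0; EF_Frontend dev = 12
ES_Database migration = 0; EF_Database migration = 10
ES_Unit tests = 0; EF_Unit tests = 5
ES_Integration tests = max(EF_Database migration=10, EF_Unit tests=5) = 10; EF_Integration tests = 10+4 = 14
ES_Code review = 10; EF_Code review = 10+11 = 21
ES_Security audit = 12; EF_Security audit = 12+5 = 17
ES_Staging deploy = 21; EF_Staging deploy = 21+6 = 27
ES_Load testing = max(EF_Backend dev=14, EF_Integration tests=14, EF_Security audit=17, EF_Staging deploy=27) = 27; EF_Load testing = 27+8 = 35
Expected project duration μ = 35 days. Critical path: Database migration → Code review → Staging deploy → Load testing.

Variance along critical path = 13.444 + 2.778 + 0.444 + 1.778 = 18.444; σ = 4.295 days.
D = μ + z·σ = 35 + 1.282·4.295 = 40.5 days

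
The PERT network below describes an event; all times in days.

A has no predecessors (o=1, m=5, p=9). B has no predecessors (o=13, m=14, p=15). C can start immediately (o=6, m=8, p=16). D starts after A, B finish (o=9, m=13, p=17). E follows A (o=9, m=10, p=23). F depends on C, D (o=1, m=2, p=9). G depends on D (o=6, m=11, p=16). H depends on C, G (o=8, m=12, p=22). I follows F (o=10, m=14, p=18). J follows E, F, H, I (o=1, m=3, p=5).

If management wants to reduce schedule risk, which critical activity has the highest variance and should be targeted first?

H

te_A = (1 + 4·5 + 9)/6 = 30/6 = 5; σ²_A = ((9−1)/6)² = 1.778
te_B = (13 + 4·14 + 15)/6 = 84/6 = 14; σ²_B = ((15−13)/6)² = 0.111
te_C = (6 + 4·8 + 16)/6 = 54/6 = 9; σ²_C = ((16−6)/6)² = 2.778
te_D = (9 + 4·13 + 17)/6 = 78/6 = 13; σ²_D = ((17−9)/6)² = 1.778
te_E = (9 + 4·10 + 23)/6 = 72/6 = 12; σ²_E = ((23−9)/6)² = 5.444
te_F = (1 + 4·2 + 9)/6 = 18/6 = 3; σ²_F = ((9−1)/6)² = 1.778
te_G = (6 + 4·11 + 16)/6 = 66/6 = 11; σ²_G = ((16−6)/6)² = 2.778
te_H = (8 + 4·12 + 22)/6 = 78/6 = 13; σ²_H = ((22−8)/6)² = 5.444
te_I = (10 + 4·14 + 18)/6 = 84/6 = 14; σ²_I = ((18−10)/6)² = 1.778
te_J = (1 + 4·3 + 5)/6 = 18/6 = 3; σ²_J = ((5−1)/6)² = 0.444

Forward pass:
ES_A = 0; EF_A = 5
ES_B = 0; EF_B = 14
ES_C = 0; EF_C = 9
ES_D = max(EF_A=5, EF_B=14) = 14; EF_D = 14+13 = 27
ES_E = 5; EF_E = 5+12 = 17
ES_F = max(EF_C=9, EF_D=27) = 27; EF_F = 27+3 = 30
ES_G = 27; EF_G = 27+11 = 38
ES_H = max(EF_C=9, EF_G=38) = 38; EF_H = 38+13 = 51
ES_I = 30; EF_I = 30+14 = 44
ES_J = max(EF_E=17, EF_F=30, EF_H=51, EF_I=44) = 51; EF_J = 51+3 = 54
Expected project duration μ = 54 days. Critical path: B → D → G → H → J.

Variances on critical path: σ²_B=0.111, σ²_D=1.778, σ²_G=2.778, σ²_H=5.444, σ²_J=0.444.
Largest is σ²_H = 5.444.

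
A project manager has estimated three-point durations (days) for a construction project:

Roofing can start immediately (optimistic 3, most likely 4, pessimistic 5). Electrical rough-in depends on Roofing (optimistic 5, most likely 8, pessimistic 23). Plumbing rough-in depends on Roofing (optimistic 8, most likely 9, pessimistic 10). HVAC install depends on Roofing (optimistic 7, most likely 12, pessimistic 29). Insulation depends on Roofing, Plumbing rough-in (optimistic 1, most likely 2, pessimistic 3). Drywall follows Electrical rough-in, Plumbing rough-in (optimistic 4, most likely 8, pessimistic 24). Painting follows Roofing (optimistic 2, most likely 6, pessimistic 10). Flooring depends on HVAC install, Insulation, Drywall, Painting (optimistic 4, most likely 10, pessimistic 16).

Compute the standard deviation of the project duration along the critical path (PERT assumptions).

te_Roofing = (3 + 4·4 + 5)/6 = 24/6 = 4; σ²_Roofing = ((5−3)/6)² = 0.111
te_Electrical rough-in = (5 + 4·8 + 23)/6 = 60/6 = 10; σ²_Electrical rough-in = ((23−5)/6)² = 9.000
te_Plumbing rough-in = (8 + 4·9 + 10)/6 = 54/6 = 9; σ²_Plumbing rough-in = ((10−8)/6)² = 0.111
te_HVAC install = (7 + 4·12 + 29)/6 = 84/6 = 14; σ²_HVAC install = ((29−7)/6)² = 13.444
te_Insulation = (1 + 4·2 + 3)/6 = 12/6 = 2; σ²_Insulation = ((3−1)/6)² = 0.111
te_Drywall = (4 + 4·8 + 24)/6 = 60/6 = 10; σ²_Drywall = ((24−4)/6)² = 11.111
te_Painting = (2 + 4·6 + 10)/6 = 36/6 = 6; σ²_Painting = ((10−2)/6)² = 1.778
te_Flooring = (4 + 4·10 + 16)/6 = 60/6 = 10; σ²_Flooring = ((16−4)/6)² = 4.000

Forward pass:
ES_Roofing = 0; EF_Roofing = 4
ES_Electrical rough-in = 4; EF_Electrical rough-in = 4+10 = 14
ES_Plumbing rough-in = 4; EF_Plumbing rough-in = 4+9 = 13
ES_HVAC install = 4; EF_HVAC install = 4+14 = 18
ES_Insulation = max(EF_Roofing=4, EF_Plumbing rough-in=13) = 13; EF_Insulation = 13+2 = 15
ES_Drywall = max(EF_Electrical rough-in=14, EF_Plumbing rough-in=13) = 14; EF_Drywall = 14+10 = 24
ES_Painting = 4; EF_Painting = 4+6 = 10
ES_Flooring = max(EF_HVAC install=18, EF_Insulation=15, EF_Drywall=24, EF_Painting=10) = 24; EF_Flooring = 24+10 = 34
Expected project duration μ = 34 days. Critical path: Roofing → Electrical rough-in → Drywall → Flooring.

Variance along critical path = 0.111 + 9.000 + 11.111 + 4.000 = 24.222
σ = √24.222 = 4.922 days

4.92 days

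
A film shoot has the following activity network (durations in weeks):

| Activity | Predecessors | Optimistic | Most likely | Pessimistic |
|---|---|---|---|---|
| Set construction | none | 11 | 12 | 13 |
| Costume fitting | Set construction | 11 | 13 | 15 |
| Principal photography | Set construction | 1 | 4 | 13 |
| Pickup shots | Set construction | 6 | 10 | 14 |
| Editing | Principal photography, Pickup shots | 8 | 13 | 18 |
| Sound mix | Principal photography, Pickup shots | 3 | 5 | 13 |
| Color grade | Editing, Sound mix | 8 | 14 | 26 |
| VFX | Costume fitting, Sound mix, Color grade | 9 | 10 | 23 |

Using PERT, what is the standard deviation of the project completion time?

4.37 weeks

te_Set construction = (11 + 4·12 + 13)/6 = 72/6 = 12; σ²_Set construction = ((13−11)/6)² = 0.111
te_Costume fitting = (11 + 4·13 + 15)/6 = 78/6 = 13; σ²_Costume fitting = ((15−11)/6)² = 0.444
te_Principal photography = (1 + 4·4 + 13)/6 = 30/6 = 5; σ²_Principal photography = ((13−1)/6)² = 4.000
te_Pickup shots = (6 + 4·10 + 14)/6 = 60/6 = 10; σ²_Pickup shots = ((14−6)/6)² = 1.778
te_Editing = (8 + 4·13 + 18)/6 = 78/6 = 13; σ²_Editing = ((18−8)/6)² = 2.778
te_Sound mix = (3 + 4·5 + 13)/6 = 36/6 = 6; σ²_Sound mix = ((13−3)/6)² = 2.778
te_Color grade = (8 + 4·14 + 26)/6 = 90/6 = 15; σ²_Color grade = ((26−8)/6)² = 9.000
te_VFX = (9 + 4·10 + 23)/6 = 72/6 = 12; σ²_VFX = ((23−9)/6)² = 5.444

Forward pass:
ES_Set construction = 0; EF_Set construction = 12
ES_Costume fitting = 12; EF_Costume fitting = 12+13 = 25
ES_Principal photography = 12; EF_Principal photography = 12+5 = 17
ES_Pickup shots = 12; EF_Pickup shots = 12+10 = 22
ES_Editing = max(EF_Principal photography=17, EF_Pickup shots=22) = 22; EF_Editing = 22+13 = 35
ES_Sound mix = max(EF_Principal photography=17, EF_Pickup shots=22) = 22; EF_Sound mix = 22+6 = 28
ES_Color grade = max(EF_Editing=35, EF_Sound mix=28) = 35; EF_Color grade = 35+15 = 50
ES_VFX = max(EF_Costume fitting=25, EF_Sound mix=28, EF_Color grade=50) = 50; EF_VFX = 50+12 = 62
Expected project duration μ = 62 weeks. Critical path: Set construction → Pickup shots → Editing → Color grade → VFX.

Variance along critical path = 0.111 + 1.778 + 2.778 + 9.000 + 5.444 = 19.111
σ = √19.111 = 4.372 weeks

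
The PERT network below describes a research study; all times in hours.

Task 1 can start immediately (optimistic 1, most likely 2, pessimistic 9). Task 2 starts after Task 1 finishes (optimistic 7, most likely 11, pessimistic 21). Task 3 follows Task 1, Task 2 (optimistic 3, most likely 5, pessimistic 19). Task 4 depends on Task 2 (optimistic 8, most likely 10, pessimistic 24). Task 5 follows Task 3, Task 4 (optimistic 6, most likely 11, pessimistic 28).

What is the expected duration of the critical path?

40 hours

te_Task 1 = (1 + 4·2 + 9)/6 = 18/6 = 3
te_Task 2 = (7 + 4·11 + 21)/6 = 72/6 = 12
te_Task 3 = (3 + 4·5 + 19)/6 = 42/6 = 7
te_Task 4 = (8 + 4·10 + 24)/6 = 72/6 = 12
te_Task 5 = (6 + 4·11 + 28)/6 = 78/6 = 13

Forward pass:
ES_Task 1 = 0; EF_Task 1 = 3
ES_Task 2 = 3; EF_Task 2 = 3+12 = 15
ES_Task 3 = max(EF_Task 1=3, EF_Task 2=15) = 15; EF_Task 3 = 15+7 = 22
ES_Task 4 = 15; EF_Task 4 = 15+12 = 27
ES_Task 5 = max(EF_Task 3=22, EF_Task 4=27) = 27; EF_Task 5 = 27+13 = 40
Expected project duration μ = 40 hours. Critical path: Task 1 → Task 2 → Task 4 → Task 5.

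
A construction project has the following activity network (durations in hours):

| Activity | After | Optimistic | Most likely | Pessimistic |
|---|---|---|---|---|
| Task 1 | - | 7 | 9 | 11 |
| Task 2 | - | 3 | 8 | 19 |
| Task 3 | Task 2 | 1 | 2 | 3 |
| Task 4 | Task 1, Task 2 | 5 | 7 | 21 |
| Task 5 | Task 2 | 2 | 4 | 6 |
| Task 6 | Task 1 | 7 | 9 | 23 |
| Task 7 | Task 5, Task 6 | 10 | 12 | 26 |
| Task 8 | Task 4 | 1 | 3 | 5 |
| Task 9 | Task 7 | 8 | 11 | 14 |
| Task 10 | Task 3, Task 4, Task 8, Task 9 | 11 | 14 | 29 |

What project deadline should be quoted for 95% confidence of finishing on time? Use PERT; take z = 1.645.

te_Task 1 = (7 + 4·9 + 11)/6 = 54/6 = 9; σ²_Task 1 = ((11−7)/6)² = 0.444
te_Task 2 = (3 + 4·8 + 19)/6 = 54/6 = 9; σ²_Task 2 = ((19−3)/6)² = 7.111
te_Task 3 = (1 + 4·2 + 3)/6 = 12/6 = 2; σ²_Task 3 = ((3−1)/6)² = 0.111
te_Task 4 = (5 + 4·7 + 21)/6 = 54/6 = 9; σ²_Task 4 = ((21−5)/6)² = 7.111
te_Task 5 = (2 + 4·4 + 6)/6 = 24/6 = 4; σ²_Task 5 = ((6−2)/6)² = 0.444
te_Task 6 = (7 + 4·9 + 23)/6 = 66/6 = 11; σ²_Task 6 = ((23−7)/6)² = 7.111
te_Task 7 = (10 + 4·12 + 26)/6 = 84/6 = 14; σ²_Task 7 = ((26−10)/6)² = 7.111
te_Task 8 = (1 + 4·3 + 5)/6 = 18/6 = 3; σ²_Task 8 = ((5−1)/6)² = 0.444
te_Task 9 = (8 + 4·11 + 14)/6 = 66/6 = 11; σ²_Task 9 = ((14−8)/6)² = 1.000
te_Task 10 = (11 + 4·14 + 29)/6 = 96/6 = 16; σ²_Task 10 = ((29−11)/6)² = 9.000

Forward pass:
ES_Task 1 = 0; EF_Task 1 = 9
ES_Task 2 = 0; EF_Task 2 = 9
ES_Task 3 = 9; EF_Task 3 = 9+2 = 11
ES_Task 4 = max(EF_Task 1=9, EF_Task 2=9) = 9; EF_Task 4 = 9+9 = 18
ES_Task 5 = 9; EF_Task 5 = 9+4 = 13
ES_Task 6 = 9; EF_Task 6 = 9+11 = 20
ES_Task 7 = max(EF_Task 5=13, EF_Task 6=20) = 20; EF_Task 7 = 20+14 = 34
ES_Task 8 = 18; EF_Task 8 = 18+3 = 21
ES_Task 9 = 34; EF_Task 9 = 34+11 = 45
ES_Task 10 = max(EF_Task 3=11, EF_Task 4=18, EF_Task 8=21, EF_Task 9=45) = 45; EF_Task 10 = 45+16 = 61
Expected project duration μ = 61 hours. Critical path: Task 1 → Task 6 → Task 7 → Task 9 → Task 10.

Variance along critical path = 0.444 + 7.111 + 7.111 + 1.000 + 9.000 = 24.667; σ = 4.967 hours.
D = μ + z·σ = 61 + 1.645·4.967 = 69.2 hours

69.2 hours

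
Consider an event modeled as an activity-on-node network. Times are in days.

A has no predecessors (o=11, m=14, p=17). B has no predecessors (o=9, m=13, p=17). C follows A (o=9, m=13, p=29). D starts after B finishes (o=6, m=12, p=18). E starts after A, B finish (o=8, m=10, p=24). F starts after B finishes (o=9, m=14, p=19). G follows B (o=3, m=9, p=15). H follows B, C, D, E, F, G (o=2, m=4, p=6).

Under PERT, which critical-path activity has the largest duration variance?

te_A = (11 + 4·14 + 17)/6 = 84/6 = 14; σ²_A = ((17−11)/6)² = 1.000
te_B = (9 + 4·13 + 17)/6 = 78/6 = 13; σ²_B = ((17−9)/6)² = 1.778
te_C = (9 + 4·13 + 29)/6 = 90/6 = 15; σ²_C = ((29−9)/6)² = 11.111
te_D = (6 + 4·12 + 18)/6 = 72/6 = 12; σ²_D = ((18−6)/6)² = 4.000
te_E = (8 + 4·10 + 24)/6 = 72/6 = 12; σ²_E = ((24−8)/6)² = 7.111
te_F = (9 + 4·14 + 19)/6 = 84/6 = 14; σ²_F = ((19−9)/6)² = 2.778
te_G = (3 + 4·9 + 15)/6 = 54/6 = 9; σ²_G = ((15−3)/6)² = 4.000
te_H = (2 + 4·4 + 6)/6 = 24/6 = 4; σ²_H = ((6−2)/6)² = 0.444

Forward pass:
ES_A = 0; EF_A = 14
ES_B = 0; EF_B = 13
ES_C = 14; EF_C = 14+15 = 29
ES_D = 13; EF_D = 13+12 = 25
ES_E = max(EF_A=14, EF_B=13) = 14; EF_E = 14+12 = 26
ES_F = 13; EF_F = 13+14 = 27
ES_G = 13; EF_G = 13+9 = 22
ES_H = max(EF_B=13, EF_C=29, EF_D=25, EF_E=26, EF_F=27, EF_G=22) = 29; EF_H = 29+4 = 33
Expected project duration μ = 33 days. Critical path: A → C → H.

Variances on critical path: σ²_A=1.000, σ²_C=11.111, σ²_H=0.444.
Largest is σ²_C = 11.111.

C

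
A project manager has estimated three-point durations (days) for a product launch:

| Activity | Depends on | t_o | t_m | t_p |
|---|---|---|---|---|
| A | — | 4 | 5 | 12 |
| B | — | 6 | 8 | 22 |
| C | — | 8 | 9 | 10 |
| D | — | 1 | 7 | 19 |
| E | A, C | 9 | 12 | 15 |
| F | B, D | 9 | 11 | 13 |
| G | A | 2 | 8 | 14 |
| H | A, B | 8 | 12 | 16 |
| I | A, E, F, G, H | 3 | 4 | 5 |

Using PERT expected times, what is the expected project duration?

te_A = (4 + 4·5 + 12)/6 = 36/6 = 6
te_B = (6 + 4·8 + 22)/6 = 60/6 = 10
te_C = (8 + 4·9 + 10)/6 = 54/6 = 9
te_D = (1 + 4·7 + 19)/6 = 48/6 = 8
te_E = (9 + 4·12 + 15)/6 = 72/6 = 12
te_F = (9 + 4·11 + 13)/6 = 66/6 = 11
te_G = (2 + 4·8 + 14)/6 = 48/6 = 8
te_H = (8 + 4·12 + 16)/6 = 72/6 = 12
te_I = (3 + 4·4 + 5)/6 = 24/6 = 4

Forward pass:
ES_A = 0; EF_A = 6
ES_B = 0; EF_B = 10
ES_C = 0; EF_C = 9
ES_D = 0; EF_D = 8
ES_E = max(EF_A=6, EF_C=9) = 9; EF_E = 9+12 = 21
ES_F = max(EF_B=10, EF_D=8) = 10; EF_F = 10+11 = 21
ES_G = 6; EF_G = 6+8 = 14
ES_H = max(EF_A=6, EF_B=10) = 10; EF_H = 10+12 = 22
ES_I = max(EF_A=6, EF_E=21, EF_F=21, EF_G=14, EF_H=22) = 22; EF_I = 22+4 = 26
Expected project duration μ = 26 days. Critical path: B → H → I.

26 days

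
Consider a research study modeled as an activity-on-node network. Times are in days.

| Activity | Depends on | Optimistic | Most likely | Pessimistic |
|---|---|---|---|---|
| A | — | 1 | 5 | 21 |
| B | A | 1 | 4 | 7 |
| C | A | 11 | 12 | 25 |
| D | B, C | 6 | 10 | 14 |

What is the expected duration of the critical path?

te_A = (1 + 4·5 + 21)/6 = 42/6 = 7
te_B = (1 + 4·4 + 7)/6 = 24/6 = 4
te_C = (11 + 4·12 + 25)/6 = 84/6 = 14
te_D = (6 + 4·10 + 14)/6 = 60/6 = 10

Forward pass:
ES_A = 0; EF_A = 7
ES_B = 7; EF_B = 7+4 = 11
ES_C = 7; EF_C = 7+14 = 21
ES_D = max(EF_B=11, EF_C=21) = 21; EF_D = 21+10 = 31
Expected project duration μ = 31 days. Critical path: A → C → D.

31 days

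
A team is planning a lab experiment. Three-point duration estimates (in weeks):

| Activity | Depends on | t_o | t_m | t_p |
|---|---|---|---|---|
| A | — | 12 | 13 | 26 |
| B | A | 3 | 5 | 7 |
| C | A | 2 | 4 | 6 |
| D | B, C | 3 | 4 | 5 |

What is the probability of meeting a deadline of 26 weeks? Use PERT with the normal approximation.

0.793

te_A = (12 + 4·13 + 26)/6 = 90/6 = 15; σ²_A = ((26−12)/6)² = 5.444
te_B = (3 + 4·5 + 7)/6 = 30/6 = 5; σ²_B = ((7−3)/6)² = 0.444
te_C = (2 + 4·4 + 6)/6 = 24/6 = 4; σ²_C = ((6−2)/6)² = 0.444
te_D = (3 + 4·4 + 5)/6 = 24/6 = 4; σ²_D = ((5−3)/6)² = 0.111

Forward pass:
ES_A = 0; EF_A = 15
ES_B = 15; EF_B = 15+5 = 20
ES_C = 15; EF_C = 15+4 = 19
ES_D = max(EF_B=20, EF_C=19) = 20; EF_D = 20+4 = 24
Expected project duration μ = 24 weeks. Critical path: A → B → D.

Variance along critical path = 5.444 + 0.444 + 0.111 = 6.000; σ = √6.000 = 2.449 weeks.
Z = (26 − 24) / 2.449 = 0.816
P(T ≤ 26) = Φ(0.816) ≈ 0.793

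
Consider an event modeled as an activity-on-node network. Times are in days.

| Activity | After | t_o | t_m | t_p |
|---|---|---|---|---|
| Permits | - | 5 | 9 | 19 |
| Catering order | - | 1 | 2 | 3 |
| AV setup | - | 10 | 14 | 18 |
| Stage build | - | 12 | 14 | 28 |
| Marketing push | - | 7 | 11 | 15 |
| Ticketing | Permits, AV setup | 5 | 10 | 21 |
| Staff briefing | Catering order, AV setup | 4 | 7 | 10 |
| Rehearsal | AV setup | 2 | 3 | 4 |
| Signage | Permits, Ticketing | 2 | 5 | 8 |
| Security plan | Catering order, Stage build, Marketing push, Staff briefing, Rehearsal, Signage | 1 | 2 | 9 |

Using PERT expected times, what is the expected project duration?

te_Permits = (5 + 4·9 + 19)/6 = 60/6 = 10
te_Catering order = (1 + 4·2 + 3)/6 = 12/6 = 2
te_AV setup = (10 + 4·14 + 18)/6 = 84/6 = 14
te_Stage build = (12 + 4·14 + 28)/6 = 96/6 = 16
te_Marketing push = (7 + 4·11 + 15)/6 = 66/6 = 11
te_Ticketing = (5 + 4·10 + 21)/6 = 66/6 = 11
te_Staff briefing = (4 + 4·7 + 10)/6 = 42/6 = 7
te_Rehearsal = (2 + 4·3 + 4)/6 = 18/6 = 3
te_Signage = (2 + 4·5 + 8)/6 = 30/6 = 5
te_Security plan = (1 + 4·2 + 9)/6 = 18/6 = 3

Forward pass:
ES_Permits = 0; EF_Permits = 10
ES_Catering order = 0; EF_Catering order = 2
ES_AV setup = 0; EF_AV setup = 14
ES_Stage build = 0; EF_Stage build = 16
ES_Marketing push = 0; EF_Marketing push = 11
ES_Ticketing = max(EF_Permits=10, EF_AV setup=14) = 14; EF_Ticketing = 14+11 = 25
ES_Staff briefing = max(EF_Catering order=2, EF_AV setup=14) = 14; EF_Staff briefing = 14+7 = 21
ES_Rehearsal = 14; EF_Rehearsal = 14+3 = 17
ES_Signage = max(EF_Permits=10, EF_Ticketing=25) = 25; EF_Signage = 25+5 = 30
ES_Security plan = max(EF_Catering order=2, EF_Stage build=16, EF_Marketing push=11, EF_Staff briefing=21, EF_Rehearsal=17, EF_Signage=30) = 30; EF_Security plan = 30+3 = 33
Expected project duration μ = 33 days. Critical path: AV setup → Ticketing → Signage → Security plan.

33 days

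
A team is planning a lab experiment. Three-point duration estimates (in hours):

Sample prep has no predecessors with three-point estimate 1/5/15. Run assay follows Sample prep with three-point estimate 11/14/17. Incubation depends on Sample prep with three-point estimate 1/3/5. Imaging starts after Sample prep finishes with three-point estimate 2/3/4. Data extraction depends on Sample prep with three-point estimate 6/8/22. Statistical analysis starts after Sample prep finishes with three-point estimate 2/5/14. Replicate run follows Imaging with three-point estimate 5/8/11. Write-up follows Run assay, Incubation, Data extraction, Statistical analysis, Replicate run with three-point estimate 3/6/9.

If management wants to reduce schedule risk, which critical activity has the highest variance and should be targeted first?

te_Sample prep = (1 + 4·5 + 15)/6 = 36/6 = 6; σ²_Sample prep = ((15−1)/6)² = 5.444
te_Run assay = (11 + 4·14 + 17)/6 = 84/6 = 14; σ²_Run assay = ((17−11)/6)² = 1.000
te_Incubation = (1 + 4·3 + 5)/6 = 18/6 = 3; σ²_Incubation = ((5−1)/6)² = 0.444
te_Imaging = (2 + 4·3 + 4)/6 = 18/6 = 3; σ²_Imaging = ((4−2)/6)² = 0.111
te_Data extraction = (6 + 4·8 + 22)/6 = 60/6 = 10; σ²_Data extraction = ((22−6)/6)² = 7.111
te_Statistical analysis = (2 + 4·5 + 14)/6 = 36/6 = 6; σ²_Statistical analysis = ((14−2)/6)² = 4.000
te_Replicate run = (5 + 4·8 + 11)/6 = 48/6 = 8; σ²_Replicate run = ((11−5)/6)² = 1.000
te_Write-up = (3 + 4·6 + 9)/6 = 36/6 = 6; σ²_Write-up = ((9−3)/6)² = 1.000

Forward pass:
ES_Sample prep = 0; EF_Sample prep = 6
ES_Run assay = 6; EF_Run assay = 6+14 = 20
ES_Incubation = 6; EF_Incubation = 6+3 = 9
ES_Imaging = 6; EF_Imaging = 6+3 = 9
ES_Data extraction = 6; EF_Data extraction = 6+10 = 16
ES_Statistical analysis = 6; EF_Statistical analysis = 6+6 = 12
ES_Replicate run = 9; EF_Replicate run = 9+8 = 17
ES_Write-up = max(EF_Run assay=20, EF_Incubation=9, EF_Data extraction=16, EF_Statistical analysis=12, EF_Replicate run=17) = 20; EF_Write-up = 20+6 = 26
Expected project duration μ = 26 hours. Critical path: Sample prep → Run assay → Write-up.

Variances on critical path: σ²_Sample prep=5.444, σ²_Run assay=1.000, σ²_Write-up=1.000.
Largest is σ²_Sample prep = 5.444.

Sample prep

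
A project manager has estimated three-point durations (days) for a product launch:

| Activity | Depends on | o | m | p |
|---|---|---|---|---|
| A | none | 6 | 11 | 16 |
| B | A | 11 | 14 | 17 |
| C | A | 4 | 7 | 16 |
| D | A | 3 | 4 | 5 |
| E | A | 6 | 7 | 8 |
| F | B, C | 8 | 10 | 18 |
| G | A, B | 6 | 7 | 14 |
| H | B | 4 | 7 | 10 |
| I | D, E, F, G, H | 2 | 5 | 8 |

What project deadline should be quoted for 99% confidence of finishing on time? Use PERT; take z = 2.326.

te_A = (6 + 4·11 + 16)/6 = 66/6 = 11; σ²_A = ((16−6)/6)² = 2.778
te_B = (11 + 4·14 + 17)/6 = 84/6 = 14; σ²_B = ((17−11)/6)² = 1.000
te_C = (4 + 4·7 + 16)/6 = 48/6 = 8; σ²_C = ((16−4)/6)² = 4.000
te_D = (3 + 4·4 + 5)/6 = 24/6 = 4; σ²_D = ((5−3)/6)² = 0.111
te_E = (6 + 4·7 + 8)/6 = 42/6 = 7; σ²_E = ((8−6)/6)² = 0.111
te_F = (8 + 4·10 + 18)/6 = 66/6 = 11; σ²_F = ((18−8)/6)² = 2.778
te_G = (6 + 4·7 + 14)/6 = 48/6 = 8; σ²_G = ((14−6)/6)² = 1.778
te_H = (4 + 4·7 + 10)/6 = 42/6 = 7; σ²_H = ((10−4)/6)² = 1.000
te_I = (2 + 4·5 + 8)/6 = 30/6 = 5; σ²_I = ((8−2)/6)² = 1.000

Forward pass:
ES_A = 0; EF_A = 11
ES_B = 11; EF_B = 11+14 = 25
ES_C = 11; EF_C = 11+8 = 19
ES_D = 11; EF_D = 11+4 = 15
ES_E = 11; EF_E = 11+7 = 18
ES_F = max(EF_B=25, EF_C=19) = 25; EF_F = 25+11 = 36
ES_G = max(EF_A=11, EF_B=25) = 25; EF_G = 25+8 = 33
ES_H = 25; EF_H = 25+7 = 32
ES_I = max(EF_D=15, EF_E=18, EF_F=36, EF_G=33, EF_H=32) = 36; EF_I = 36+5 = 41
Expected project duration μ = 41 days. Critical path: A → B → F → I.

Variance along critical path = 2.778 + 1.000 + 2.778 + 1.000 = 7.556; σ = 2.749 days.
D = μ + z·σ = 41 + 2.326·2.749 = 47.4 days

47.4 days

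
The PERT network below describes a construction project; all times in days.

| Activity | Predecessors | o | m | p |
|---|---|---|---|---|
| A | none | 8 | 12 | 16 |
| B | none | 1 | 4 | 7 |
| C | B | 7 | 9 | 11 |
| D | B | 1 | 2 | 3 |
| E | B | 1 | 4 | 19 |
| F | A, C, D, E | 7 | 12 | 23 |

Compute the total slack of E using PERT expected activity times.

te_A = (8 + 4·12 + 16)/6 = 72/6 = 12
te_B = (1 + 4·4 + 7)/6 = 24/6 = 4
te_C = (7 + 4·9 + 11)/6 = 54/6 = 9
te_D = (1 + 4·2 + 3)/6 = 12/6 = 2
te_E = (1 + 4·4 + 19)/6 = 36/6 = 6
te_F = (7 + 4·12 + 23)/6 = 78/6 = 13

Forward pass:
ES_A = 0; EF_A = 12
ES_B = 0; EF_B = 4
ES_C = 4; EF_C = 4+9 = 13
ES_D = 4; EF_D = 4+2 = 6
ES_E = 4; EF_E = 4+6 = 10
ES_F = max(EF_A=12, EF_C=13, EF_D=6, EF_E=10) = 13; EF_F = 13+13 = 26
Expected project duration μ = 26 days. Critical path: B → C → F.

Backward pass:
LF_F = 26; LS_F = 26−13 = 13
LF_E = LS_F = 13; LS_E = 13−6 = 7
LF_D = LS_F = 13; LS_D = 13−2 = 11
LF_C = LS_F = 13; LS_C = 13−9 = 4
LF_B = min(LS_C=4, LS_D=11, LS_E=7) = 4; LS_B = 4−4 = 0
LF_A = LS_F = 13; LS_A = 13−12 = 1
Slack_E = LS_E − ES_E = 7 − 4 = 3

3 days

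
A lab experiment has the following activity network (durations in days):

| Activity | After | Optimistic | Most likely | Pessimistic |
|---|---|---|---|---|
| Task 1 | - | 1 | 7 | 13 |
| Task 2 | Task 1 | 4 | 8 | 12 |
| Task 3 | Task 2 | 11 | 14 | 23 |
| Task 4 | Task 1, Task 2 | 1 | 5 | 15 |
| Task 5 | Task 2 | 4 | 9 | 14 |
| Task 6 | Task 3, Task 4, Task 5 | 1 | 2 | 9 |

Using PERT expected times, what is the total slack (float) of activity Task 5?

6 days

te_Task 1 = (1 + 4·7 + 13)/6 = 42/6 = 7
te_Task 2 = (4 + 4·8 + 12)/6 = 48/6 = 8
te_Task 3 = (11 + 4·14 + 23)/6 = 90/6 = 15
te_Task 4 = (1 + 4·5 + 15)/6 = 36/6 = 6
te_Task 5 = (4 + 4·9 + 14)/6 = 54/6 = 9
te_Task 6 = (1 + 4·2 + 9)/6 = 18/6 = 3

Forward pass:
ES_Task 1 = 0; EF_Task 1 = 7
ES_Task 2 = 7; EF_Task 2 = 7+8 = 15
ES_Task 3 = 15; EF_Task 3 = 15+15 = 30
ES_Task 4 = max(EF_Task 1=7, EF_Task 2=15) = 15; EF_Task 4 = 15+6 = 21
ES_Task 5 = 15; EF_Task 5 = 15+9 = 24
ES_Task 6 = max(EF_Task 3=30, EF_Task 4=21, EF_Task 5=24) = 30; EF_Task 6 = 30+3 = 33
Expected project duration μ = 33 days. Critical path: Task 1 → Task 2 → Task 3 → Task 6.

Backward pass:
LF_Task 6 = 33; LS_Task 6 = 33−3 = 30
LF_Task 5 = LS_Task 6 = 30; LS_Task 5 = 30−9 = 21
LF_Task 4 = LS_Task 6 = 30; LS_Task 4 = 30−6 = 24
LF_Task 3 = LS_Task 6 = 30; LS_Task 3 = 30−15 = 15
LF_Task 2 = min(LS_Task 3=15, LS_Task 4=24, LS_Task 5=21) = 15; LS_Task 2 = 15−8 = 7
LF_Task 1 = min(LS_Task 2=7, LS_Task 4=24) = 7; LS_Task 1 = 7−7 = 0
Slack_Task 5 = LS_Task 5 − ES_Task 5 = 21 − 15 = 6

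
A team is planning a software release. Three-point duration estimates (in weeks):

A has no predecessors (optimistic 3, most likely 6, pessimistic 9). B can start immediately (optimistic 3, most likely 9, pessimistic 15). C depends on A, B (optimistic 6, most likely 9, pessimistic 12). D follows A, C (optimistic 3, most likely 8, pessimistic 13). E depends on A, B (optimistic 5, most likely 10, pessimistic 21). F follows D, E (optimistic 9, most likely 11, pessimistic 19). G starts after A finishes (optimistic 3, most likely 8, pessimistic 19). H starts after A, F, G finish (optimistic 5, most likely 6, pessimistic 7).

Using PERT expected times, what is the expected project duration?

44 weeks

te_A = (3 + 4·6 + 9)/6 = 36/6 = 6
te_B = (3 + 4·9 + 15)/6 = 54/6 = 9
te_C = (6 + 4·9 + 12)/6 = 54/6 = 9
te_D = (3 + 4·8 + 13)/6 = 48/6 = 8
te_E = (5 + 4·10 + 21)/6 = 66/6 = 11
te_F = (9 + 4·11 + 19)/6 = 72/6 = 12
te_G = (3 + 4·8 + 19)/6 = 54/6 = 9
te_H = (5 + 4·6 + 7)/6 = 36/6 = 6

Forward pass:
ES_A = 0; EF_A = 6
ES_B = 0; EF_B = 9
ES_C = max(EF_A=6, EF_B=9) = 9; EF_C = 9+9 = 18
ES_D = max(EF_A=6, EF_C=18) = 18; EF_D = 18+8 = 26
ES_E = max(EF_A=6, EF_B=9) = 9; EF_E = 9+11 = 20
ES_F = max(EF_D=26, EF_E=20) = 26; EF_F = 26+12 = 38
ES_G = 6; EF_G = 6+9 = 15
ES_H = max(EF_A=6, EF_F=38, EF_G=15) = 38; EF_H = 38+6 = 44
Expected project duration μ = 44 weeks. Critical path: B → C → D → F → H.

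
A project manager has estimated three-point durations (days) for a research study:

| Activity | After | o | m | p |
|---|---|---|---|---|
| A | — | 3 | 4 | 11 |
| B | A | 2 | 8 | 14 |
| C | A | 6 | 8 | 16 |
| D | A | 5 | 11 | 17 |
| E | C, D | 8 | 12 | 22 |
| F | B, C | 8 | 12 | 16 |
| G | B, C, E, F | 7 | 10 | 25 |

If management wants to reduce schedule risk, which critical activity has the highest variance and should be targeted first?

G

te_A = (3 + 4·4 + 11)/6 = 30/6 = 5; σ²_A = ((11−3)/6)² = 1.778
te_B = (2 + 4·8 + 14)/6 = 48/6 = 8; σ²_B = ((14−2)/6)² = 4.000
te_C = (6 + 4·8 + 16)/6 = 54/6 = 9; σ²_C = ((16−6)/6)² = 2.778
te_D = (5 + 4·11 + 17)/6 = 66/6 = 11; σ²_D = ((17−5)/6)² = 4.000
te_E = (8 + 4·12 + 22)/6 = 78/6 = 13; σ²_E = ((22−8)/6)² = 5.444
te_F = (8 + 4·12 + 16)/6 = 72/6 = 12; σ²_F = ((16−8)/6)² = 1.778
te_G = (7 + 4·10 + 25)/6 = 72/6 = 12; σ²_G = ((25−7)/6)² = 9.000

Forward pass:
ES_A = 0; EF_A = 5
ES_B = 5; EF_B = 5+8 = 13
ES_C = 5; EF_C = 5+9 = 14
ES_D = 5; EF_D = 5+11 = 16
ES_E = max(EF_C=14, EF_D=16) = 16; EF_E = 16+13 = 29
ES_F = max(EF_B=13, EF_C=14) = 14; EF_F = 14+12 = 26
ES_G = max(EF_B=13, EF_C=14, EF_E=29, EF_F=26) = 29; EF_G = 29+12 = 41
Expected project duration μ = 41 days. Critical path: A → D → E → G.

Variances on critical path: σ²_A=1.778, σ²_D=4.000, σ²_E=5.444, σ²_G=9.000.
Largest is σ²_G = 9.000.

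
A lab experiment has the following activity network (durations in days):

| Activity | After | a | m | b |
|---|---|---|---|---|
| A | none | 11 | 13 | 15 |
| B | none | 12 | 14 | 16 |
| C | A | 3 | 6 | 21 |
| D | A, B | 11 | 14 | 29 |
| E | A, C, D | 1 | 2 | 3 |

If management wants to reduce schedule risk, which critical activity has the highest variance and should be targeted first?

te_A = (11 + 4·13 + 15)/6 = 78/6 = 13; σ²_A = ((15−11)/6)² = 0.444
te_B = (12 + 4·14 + 16)/6 = 84/6 = 14; σ²_B = ((16−12)/6)² = 0.444
te_C = (3 + 4·6 + 21)/6 = 48/6 = 8; σ²_C = ((21−3)/6)² = 9.000
te_D = (11 + 4·14 + 29)/6 = 96/6 = 16; σ²_D = ((29−11)/6)² = 9.000
te_E = (1 + 4·2 + 3)/6 = 12/6 = 2; σ²_E = ((3−1)/6)² = 0.111

Forward pass:
ES_A = 0; EF_A = 13
ES_B = 0; EF_B = 14
ES_C = 13; EF_C = 13+8 = 21
ES_D = max(EF_A=13, EF_B=14) = 14; EF_D = 14+16 = 30
ES_E = max(EF_A=13, EF_C=21, EF_D=30) = 30; EF_E = 30+2 = 32
Expected project duration μ = 32 days. Critical path: B → D → E.

Variances on critical path: σ²_B=0.444, σ²_D=9.000, σ²_E=0.111.
Largest is σ²_D = 9.000.

D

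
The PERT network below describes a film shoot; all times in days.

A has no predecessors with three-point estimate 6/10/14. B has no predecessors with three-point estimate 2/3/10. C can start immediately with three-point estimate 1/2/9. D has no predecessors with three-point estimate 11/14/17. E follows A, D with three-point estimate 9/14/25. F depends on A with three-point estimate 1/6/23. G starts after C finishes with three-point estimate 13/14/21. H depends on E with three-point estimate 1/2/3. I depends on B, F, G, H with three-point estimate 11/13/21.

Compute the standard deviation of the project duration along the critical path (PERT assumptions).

te_A = (6 + 4·10 + 14)/6 = 60/6 = 10; σ²_A = ((14−6)/6)² = 1.778
te_B = (2 + 4·3 + 10)/6 = 24/6 = 4; σ²_B = ((10−2)/6)² = 1.778
te_C = (1 + 4·2 + 9)/6 = 18/6 = 3; σ²_C = ((9−1)/6)² = 1.778
te_D = (11 + 4·14 + 17)/6 = 84/6 = 14; σ²_D = ((17−11)/6)² = 1.000
te_E = (9 + 4·14 + 25)/6 = 90/6 = 15; σ²_E = ((25−9)/6)² = 7.111
te_F = (1 + 4·6 + 23)/6 = 48/6 = 8; σ²_F = ((23−1)/6)² = 13.444
te_G = (13 + 4·14 + 21)/6 = 90/6 = 15; σ²_G = ((21−13)/6)² = 1.778
te_H = (1 + 4·2 + 3)/6 = 12/6 = 2; σ²_H = ((3−1)/6)² = 0.111
te_I = (11 + 4·13 + 21)/6 = 84/6 = 14; σ²_I = ((21−11)/6)² = 2.778

Forward pass:
ES_A = 0; EF_A = 10
ES_B = 0; EF_B = 4
ES_C = 0; EF_C = 3
ES_D = 0; EF_D = 14
ES_E = max(EF_A=10, EF_D=14) = 14; EF_E = 14+15 = 29
ES_F = 10; EF_F = 10+8 = 18
ES_G = 3; EF_G = 3+15 = 18
ES_H = 29; EF_H = 29+2 = 31
ES_I = max(EF_B=4, EF_F=18, EF_G=18, EF_H=31) = 31; EF_I = 31+14 = 45
Expected project duration μ = 45 days. Critical path: D → E → H → I.

Variance along critical path = 1.000 + 7.111 + 0.111 + 2.778 = 11.000
σ = √11.000 = 3.317 days

3.32 days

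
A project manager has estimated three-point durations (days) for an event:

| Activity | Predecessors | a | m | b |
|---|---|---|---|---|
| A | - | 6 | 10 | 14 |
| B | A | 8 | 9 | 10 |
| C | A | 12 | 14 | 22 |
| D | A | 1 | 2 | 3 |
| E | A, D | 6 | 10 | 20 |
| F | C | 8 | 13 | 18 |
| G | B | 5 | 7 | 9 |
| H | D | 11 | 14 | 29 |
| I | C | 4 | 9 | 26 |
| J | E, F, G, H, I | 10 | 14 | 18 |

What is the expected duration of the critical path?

te_A = (6 + 4·10 + 14)/6 = 60/6 = 10
te_B = (8 + 4·9 + 10)/6 = 54/6 = 9
te_C = (12 + 4·14 + 22)/6 = 90/6 = 15
te_D = (1 + 4·2 + 3)/6 = 12/6 = 2
te_E = (6 + 4·10 + 20)/6 = 66/6 = 11
te_F = (8 + 4·13 + 18)/6 = 78/6 = 13
te_G = (5 + 4·7 + 9)/6 = 42/6 = 7
te_H = (11 + 4·14 + 29)/6 = 96/6 = 16
te_I = (4 + 4·9 + 26)/6 = 66/6 = 11
te_J = (10 + 4·14 + 18)/6 = 84/6 = 14

Forward pass:
ES_A = 0; EF_A = 10
ES_B = 10; EF_B = 10+9 = 19
ES_C = 10; EF_C = 10+15 = 25
ES_D = 10; EF_D = 10+2 = 12
ES_E = max(EF_A=10, EF_D=12) = 12; EF_E = 12+11 = 23
ES_F = 25; EF_F = 25+13 = 38
ES_G = 19; EF_G = 19+7 = 26
ES_H = 12; EF_H = 12+16 = 28
ES_I = 25; EF_I = 25+11 = 36
ES_J = max(EF_E=23, EF_F=38, EF_G=26, EF_H=28, EF_I=36) = 38; EF_J = 38+14 = 52
Expected project duration μ = 52 days. Critical path: A → C → F → J.

52 days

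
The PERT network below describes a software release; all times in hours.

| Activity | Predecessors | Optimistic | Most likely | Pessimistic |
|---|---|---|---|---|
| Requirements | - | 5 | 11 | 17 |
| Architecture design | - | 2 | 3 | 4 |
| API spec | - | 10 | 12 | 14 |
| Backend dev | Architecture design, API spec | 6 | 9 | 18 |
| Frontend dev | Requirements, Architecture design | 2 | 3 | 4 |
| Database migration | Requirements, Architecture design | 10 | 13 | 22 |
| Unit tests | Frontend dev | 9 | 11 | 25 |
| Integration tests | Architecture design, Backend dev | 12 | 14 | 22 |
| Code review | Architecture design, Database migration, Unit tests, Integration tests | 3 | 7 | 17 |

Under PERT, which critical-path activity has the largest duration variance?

Code review

te_Requirements = (5 + 4·11 + 17)/6 = 66/6 = 11; σ²_Requirements = ((17−5)/6)² = 4.000
te_Architecture design = (2 + 4·3 + 4)/6 = 18/6 = 3; σ²_Architecture design = ((4−2)/6)² = 0.111
te_API spec = (10 + 4·12 + 14)/6 = 72/6 = 12; σ²_API spec = ((14−10)/6)² = 0.444
te_Backend dev = (6 + 4·9 + 18)/6 = 60/6 = 10; σ²_Backend dev = ((18−6)/6)² = 4.000
te_Frontend dev = (2 + 4·3 + 4)/6 = 18/6 = 3; σ²_Frontend dev = ((4−2)/6)² = 0.111
te_Database migration = (10 + 4·13 + 22)/6 = 84/6 = 14; σ²_Database migration = ((22−10)/6)² = 4.000
te_Unit tests = (9 + 4·11 + 25)/6 = 78/6 = 13; σ²_Unit tests = ((25−9)/6)² = 7.111
te_Integration tests = (12 + 4·14 + 22)/6 = 90/6 = 15; σ²_Integration tests = ((22−12)/6)² = 2.778
te_Code review = (3 + 4·7 + 17)/6 = 48/6 = 8; σ²_Code review = ((17−3)/6)² = 5.444

Forward pass:
ES_Requirements = 0; EF_Requirements = 11
ES_Architecture design = 0; EF_Architecture design = 3
ES_API spec = 0; EF_API spec = 12
ES_Backend dev = max(EF_Architecture design=3, EF_API spec=12) = 12; EF_Backend dev = 12+10 = 22
ES_Frontend dev = max(EF_Requirements=11, EF_Architecture design=3) = 11; EF_Frontend dev = 11+3 = 14
ES_Database migration = max(EF_Requirements=11, EF_Architecture design=3) = 11; EF_Database migration = 11+14 = 25
ES_Unit tests = 14; EF_Unit tests = 14+13 = 27
ES_Integration tests = max(EF_Architecture design=3, EF_Backend dev=22) = 22; EF_Integration tests = 22+15 = 37
ES_Code review = max(EF_Architecture design=3, EF_Database migration=25, EF_Unit tests=27, EF_Integration tests=37) = 37; EF_Code review = 37+8 = 45
Expected project duration μ = 45 hours. Critical path: API spec → Backend dev → Integration tests → Code review.

Variances on critical path: σ²_API spec=0.444, σ²_Backend dev=4.000, σ²_Integration tests=2.778, σ²_Code review=5.444.
Largest is σ²_Code review = 5.444.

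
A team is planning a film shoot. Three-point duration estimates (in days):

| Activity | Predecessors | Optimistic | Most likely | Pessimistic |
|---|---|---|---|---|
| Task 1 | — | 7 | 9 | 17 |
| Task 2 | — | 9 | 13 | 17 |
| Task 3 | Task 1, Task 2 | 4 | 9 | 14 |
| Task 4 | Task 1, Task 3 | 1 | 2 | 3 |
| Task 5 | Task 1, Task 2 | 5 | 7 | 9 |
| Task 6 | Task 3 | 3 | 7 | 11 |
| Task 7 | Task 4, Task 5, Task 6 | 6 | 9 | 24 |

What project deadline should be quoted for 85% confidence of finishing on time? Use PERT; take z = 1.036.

44.1 days

te_Task 1 = (7 + 4·9 + 17)/6 = 60/6 = 10; σ²_Task 1 = ((17−7)/6)² = 2.778
te_Task 2 = (9 + 4·13 + 17)/6 = 78/6 = 13; σ²_Task 2 = ((17−9)/6)² = 1.778
te_Task 3 = (4 + 4·9 + 14)/6 = 54/6 = 9; σ²_Task 3 = ((14−4)/6)² = 2.778
te_Task 4 = (1 + 4·2 + 3)/6 = 12/6 = 2; σ²_Task 4 = ((3−1)/6)² = 0.111
te_Task 5 = (5 + 4·7 + 9)/6 = 42/6 = 7; σ²_Task 5 = ((9−5)/6)² = 0.444
te_Task 6 = (3 + 4·7 + 11)/6 = 42/6 = 7; σ²_Task 6 = ((11−3)/6)² = 1.778
te_Task 7 = (6 + 4·9 + 24)/6 = 66/6 = 11; σ²_Task 7 = ((24−6)/6)² = 9.000

Forward pass:
ES_Task 1 = 0; EF_Task 1 = 10
ES_Task 2 = 0; EF_Task 2 = 13
ES_Task 3 = max(EF_Task 1=10, EF_Task 2=13) = 13; EF_Task 3 = 13+9 = 22
ES_Task 4 = max(EF_Task 1=10, EF_Task 3=22) = 22; EF_Task 4 = 22+2 = 24
ES_Task 5 = max(EF_Task 1=10, EF_Task 2=13) = 13; EF_Task 5 = 13+7 = 20
ES_Task 6 = 22; EF_Task 6 = 22+7 = 29
ES_Task 7 = max(EF_Task 4=24, EF_Task 5=20, EF_Task 6=29) = 29; EF_Task 7 = 29+11 = 40
Expected project duration μ = 40 days. Critical path: Task 2 → Task 3 → Task 6 → Task 7.

Variance along critical path = 1.778 + 2.778 + 1.778 + 9.000 = 15.333; σ = 3.916 days.
D = μ + z·σ = 40 + 1.036·3.916 = 44.1 days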